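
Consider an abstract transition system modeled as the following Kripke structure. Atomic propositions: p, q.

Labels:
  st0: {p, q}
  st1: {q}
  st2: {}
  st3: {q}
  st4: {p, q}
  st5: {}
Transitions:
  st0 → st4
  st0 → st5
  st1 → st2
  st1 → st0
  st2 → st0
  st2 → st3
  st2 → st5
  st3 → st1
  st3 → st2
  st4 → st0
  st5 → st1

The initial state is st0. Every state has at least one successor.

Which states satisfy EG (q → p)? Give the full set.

States satisfying q → p: {st0, st2, st4, st5}.
States satisfying EG (q → p): {st0, st2, st4}.

{st0, st2, st4}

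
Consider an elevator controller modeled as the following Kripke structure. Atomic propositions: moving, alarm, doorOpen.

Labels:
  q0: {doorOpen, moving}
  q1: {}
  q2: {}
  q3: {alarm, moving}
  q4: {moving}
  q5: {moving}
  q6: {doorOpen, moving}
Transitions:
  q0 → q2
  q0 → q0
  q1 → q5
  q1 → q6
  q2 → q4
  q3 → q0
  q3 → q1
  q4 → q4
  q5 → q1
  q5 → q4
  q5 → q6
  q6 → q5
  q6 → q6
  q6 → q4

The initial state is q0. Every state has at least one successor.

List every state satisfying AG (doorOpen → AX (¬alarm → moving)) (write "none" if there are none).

States satisfying doorOpen → AX (¬alarm → moving): {q1, q2, q3, q4, q5, q6}.
States satisfying AG (doorOpen → AX (¬alarm → moving)): {q1, q2, q4, q5, q6}.

{q1, q2, q4, q5, q6}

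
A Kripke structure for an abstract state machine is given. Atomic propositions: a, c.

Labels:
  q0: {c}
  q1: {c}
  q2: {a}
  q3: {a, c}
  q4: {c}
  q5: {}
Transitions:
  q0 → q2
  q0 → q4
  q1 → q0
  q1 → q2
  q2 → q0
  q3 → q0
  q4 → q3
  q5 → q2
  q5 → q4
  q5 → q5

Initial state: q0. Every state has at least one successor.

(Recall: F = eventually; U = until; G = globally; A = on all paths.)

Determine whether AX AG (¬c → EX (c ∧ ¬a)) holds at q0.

States satisfying AG (¬c → EX (c ∧ ¬a)): {q0, q1, q2, q3, q4, q5}.
States satisfying AX AG (¬c → EX (c ∧ ¬a)): {q0, q1, q2, q3, q4, q5}.
q0 ∈ Sat(AX AG (¬c → EX (c ∧ ¬a))).

Holds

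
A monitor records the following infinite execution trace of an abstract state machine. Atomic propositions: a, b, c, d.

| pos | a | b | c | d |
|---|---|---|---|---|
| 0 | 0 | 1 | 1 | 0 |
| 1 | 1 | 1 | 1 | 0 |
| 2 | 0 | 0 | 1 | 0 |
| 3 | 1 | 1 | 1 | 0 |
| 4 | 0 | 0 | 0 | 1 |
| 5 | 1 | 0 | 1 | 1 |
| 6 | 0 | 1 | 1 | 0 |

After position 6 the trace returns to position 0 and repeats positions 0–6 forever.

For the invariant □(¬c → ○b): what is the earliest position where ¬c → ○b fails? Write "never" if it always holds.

Check ¬c → ○b at each position in order: 0 ✓, 1 ✓, 2 ✓, 3 ✓.
At position 4 the labels are {d} and the next position 5 has {a, c, d}, so ¬c → ○b is false there. This is the first violation.

4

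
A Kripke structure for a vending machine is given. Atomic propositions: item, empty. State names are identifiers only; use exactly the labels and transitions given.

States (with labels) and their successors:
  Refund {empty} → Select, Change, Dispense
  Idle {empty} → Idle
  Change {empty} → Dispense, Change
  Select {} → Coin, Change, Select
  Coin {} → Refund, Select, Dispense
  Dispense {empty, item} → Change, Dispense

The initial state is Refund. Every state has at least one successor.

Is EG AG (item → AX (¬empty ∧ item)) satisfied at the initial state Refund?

Does not hold

States satisfying AG (item → AX (¬empty ∧ item)): {Idle}.
States satisfying EG AG (item → AX (¬empty ∧ item)): {Idle}.
No suitable path/successor from Refund witnesses the formula.
Refund ∉ Sat(EG AG (item → AX (¬empty ∧ item))).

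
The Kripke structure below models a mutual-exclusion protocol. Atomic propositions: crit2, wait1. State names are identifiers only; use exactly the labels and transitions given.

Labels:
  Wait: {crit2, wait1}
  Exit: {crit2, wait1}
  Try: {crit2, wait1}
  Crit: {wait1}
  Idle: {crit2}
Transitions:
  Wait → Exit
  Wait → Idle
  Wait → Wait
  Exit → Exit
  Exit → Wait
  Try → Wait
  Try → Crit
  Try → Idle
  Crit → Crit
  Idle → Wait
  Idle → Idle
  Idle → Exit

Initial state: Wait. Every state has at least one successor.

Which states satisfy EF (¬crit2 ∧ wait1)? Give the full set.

{Try, Crit}

States satisfying ¬crit2 ∧ wait1: {Crit}.
States satisfying EF (¬crit2 ∧ wait1): {Try, Crit}.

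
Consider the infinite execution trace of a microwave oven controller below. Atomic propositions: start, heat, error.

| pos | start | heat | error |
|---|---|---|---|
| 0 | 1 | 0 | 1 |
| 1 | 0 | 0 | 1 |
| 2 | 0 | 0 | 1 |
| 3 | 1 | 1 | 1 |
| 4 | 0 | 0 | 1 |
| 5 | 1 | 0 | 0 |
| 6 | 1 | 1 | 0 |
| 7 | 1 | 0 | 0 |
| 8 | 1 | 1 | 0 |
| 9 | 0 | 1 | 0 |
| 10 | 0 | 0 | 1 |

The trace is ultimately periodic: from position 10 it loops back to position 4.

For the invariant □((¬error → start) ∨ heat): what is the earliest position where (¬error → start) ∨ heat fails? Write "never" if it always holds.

(¬error → start) ∨ heat holds at every position 0..10, and those are all the positions the trace ever visits, so the invariant □((¬error → start) ∨ heat) is never violated.

never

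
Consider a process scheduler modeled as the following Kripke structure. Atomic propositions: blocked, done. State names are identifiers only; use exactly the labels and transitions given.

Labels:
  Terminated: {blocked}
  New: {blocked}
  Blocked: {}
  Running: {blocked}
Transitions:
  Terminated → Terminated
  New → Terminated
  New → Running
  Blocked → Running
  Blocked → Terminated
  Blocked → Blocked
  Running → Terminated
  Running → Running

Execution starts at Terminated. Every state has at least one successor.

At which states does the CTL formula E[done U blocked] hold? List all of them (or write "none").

{Terminated, New, Running}

States satisfying done: ∅.
States satisfying blocked: {Terminated, New, Running}.
States satisfying E[done U blocked]: {Terminated, New, Running}.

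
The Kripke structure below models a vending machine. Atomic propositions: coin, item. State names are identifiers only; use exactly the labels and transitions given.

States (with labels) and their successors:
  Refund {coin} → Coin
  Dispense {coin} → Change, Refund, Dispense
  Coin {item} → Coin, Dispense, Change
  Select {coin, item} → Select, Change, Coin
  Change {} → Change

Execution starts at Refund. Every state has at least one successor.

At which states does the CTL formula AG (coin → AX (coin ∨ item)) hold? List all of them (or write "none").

States satisfying coin → AX (coin ∨ item): {Refund, Coin, Change}.
States satisfying AG (coin → AX (coin ∨ item)): {Change}.

{Change}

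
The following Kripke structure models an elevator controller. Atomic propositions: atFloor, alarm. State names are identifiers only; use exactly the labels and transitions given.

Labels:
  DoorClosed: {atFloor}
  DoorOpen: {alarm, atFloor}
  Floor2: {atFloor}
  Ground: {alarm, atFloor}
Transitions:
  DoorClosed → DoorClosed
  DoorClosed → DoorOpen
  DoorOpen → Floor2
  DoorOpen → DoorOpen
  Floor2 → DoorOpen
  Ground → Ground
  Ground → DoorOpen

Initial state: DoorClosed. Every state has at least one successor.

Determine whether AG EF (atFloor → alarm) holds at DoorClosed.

States satisfying EF (atFloor → alarm): {DoorClosed, DoorOpen, Floor2, Ground}.
States satisfying AG EF (atFloor → alarm): {DoorClosed, DoorOpen, Floor2, Ground}.
Every state reachable from DoorClosed satisfies EF (atFloor → alarm).
DoorClosed ∈ Sat(AG EF (atFloor → alarm)).

Yes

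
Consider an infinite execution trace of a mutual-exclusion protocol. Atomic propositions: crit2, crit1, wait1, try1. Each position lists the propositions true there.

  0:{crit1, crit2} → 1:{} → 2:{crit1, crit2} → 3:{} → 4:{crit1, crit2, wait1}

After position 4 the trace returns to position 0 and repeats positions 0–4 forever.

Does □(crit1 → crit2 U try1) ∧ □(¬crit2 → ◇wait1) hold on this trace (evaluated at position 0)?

Does not hold

crit1 → crit2 U try1 must hold at every position from 0 onward. It fails at position 0, so □(crit1 → crit2 U try1) is false.
Positions where crit1 holds: 0, 2, 4.
Check crit2 U try1 at each: 0→fails, 2→fails, 4→fails.
¬crit2 → ◇wait1 holds at every position 0..4, and those are all positions ever visited, so □(¬crit2 → ◇wait1) holds.
Positions where ¬crit2 holds: 1, 3.
Check ◇wait1 at each: 1→ok, 3→ok.
At position 0: □(crit1 → crit2 U try1) is false; □(¬crit2 → ◇wait1) is true; so □(crit1 → crit2 U try1) ∧ □(¬crit2 → ◇wait1) is false.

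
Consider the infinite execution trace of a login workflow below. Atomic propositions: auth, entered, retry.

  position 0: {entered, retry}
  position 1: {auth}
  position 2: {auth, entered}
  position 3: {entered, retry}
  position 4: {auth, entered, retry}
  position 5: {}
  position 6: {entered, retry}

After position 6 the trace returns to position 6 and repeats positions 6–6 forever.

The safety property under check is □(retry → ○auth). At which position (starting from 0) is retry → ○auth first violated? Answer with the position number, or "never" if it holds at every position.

4

Check retry → ○auth at each position in order: 0 ✓, 1 ✓, 2 ✓, 3 ✓.
At position 4 the labels are {auth, entered, retry} and the next position 5 has {}, so retry → ○auth is false there. This is the first violation.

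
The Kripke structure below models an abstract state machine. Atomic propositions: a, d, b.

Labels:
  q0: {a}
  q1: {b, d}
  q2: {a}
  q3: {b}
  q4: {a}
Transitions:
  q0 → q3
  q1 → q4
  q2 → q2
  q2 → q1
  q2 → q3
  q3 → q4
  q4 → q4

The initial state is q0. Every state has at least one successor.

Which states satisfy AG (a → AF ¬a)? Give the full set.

none

States satisfying a → AF ¬a: {q0, q1, q3}.
States satisfying AG (a → AF ¬a): ∅.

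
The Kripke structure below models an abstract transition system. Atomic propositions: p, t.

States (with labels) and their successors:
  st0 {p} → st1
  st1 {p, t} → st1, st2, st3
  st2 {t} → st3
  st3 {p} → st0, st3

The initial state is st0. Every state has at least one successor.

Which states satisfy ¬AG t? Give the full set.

{st0, st1, st2, st3}

States satisfying t: {st1, st2}.
States satisfying AG t: ∅.
States satisfying ¬AG t: {st0, st1, st2, st3}.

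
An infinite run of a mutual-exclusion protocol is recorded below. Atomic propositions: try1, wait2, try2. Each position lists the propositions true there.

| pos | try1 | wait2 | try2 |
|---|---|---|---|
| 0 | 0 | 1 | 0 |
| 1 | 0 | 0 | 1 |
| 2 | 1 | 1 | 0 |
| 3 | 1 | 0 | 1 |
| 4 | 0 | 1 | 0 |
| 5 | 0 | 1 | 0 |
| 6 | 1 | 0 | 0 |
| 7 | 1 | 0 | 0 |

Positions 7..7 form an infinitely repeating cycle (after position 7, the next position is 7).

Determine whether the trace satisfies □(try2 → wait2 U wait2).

Violated

try2 → wait2 U wait2 must hold at every position from 0 onward. It fails at position 1, so □(try2 → wait2 U wait2) is false.
Positions where try2 holds: 1, 3.
Check wait2 U wait2 at each: 1→fails, 3→fails.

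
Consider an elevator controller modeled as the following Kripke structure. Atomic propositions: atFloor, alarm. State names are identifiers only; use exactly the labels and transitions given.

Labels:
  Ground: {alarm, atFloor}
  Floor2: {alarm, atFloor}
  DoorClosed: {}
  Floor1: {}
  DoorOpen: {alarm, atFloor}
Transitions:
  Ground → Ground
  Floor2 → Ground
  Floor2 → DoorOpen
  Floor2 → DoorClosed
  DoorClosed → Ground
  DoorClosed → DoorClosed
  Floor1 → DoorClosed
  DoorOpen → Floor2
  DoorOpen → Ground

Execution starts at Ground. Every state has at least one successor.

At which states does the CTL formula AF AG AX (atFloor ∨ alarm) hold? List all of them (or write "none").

States satisfying AG AX (atFloor ∨ alarm): {Ground}.
States satisfying AF AG AX (atFloor ∨ alarm): {Ground}.

{Ground}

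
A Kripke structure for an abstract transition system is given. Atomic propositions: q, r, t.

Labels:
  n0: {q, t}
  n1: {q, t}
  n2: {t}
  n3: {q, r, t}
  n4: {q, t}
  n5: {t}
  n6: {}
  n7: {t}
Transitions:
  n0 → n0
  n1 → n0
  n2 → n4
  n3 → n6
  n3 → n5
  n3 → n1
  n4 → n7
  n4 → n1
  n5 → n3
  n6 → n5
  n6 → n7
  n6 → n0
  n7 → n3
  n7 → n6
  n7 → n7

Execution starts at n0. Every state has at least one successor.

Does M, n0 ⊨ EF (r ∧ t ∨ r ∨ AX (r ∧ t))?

Does not hold

States satisfying r ∧ t ∨ r ∨ AX (r ∧ t): {n3, n5}.
States satisfying EF (r ∧ t ∨ r ∨ AX (r ∧ t)): {n2, n3, n4, n5, n6, n7}.
No suitable path/successor from n0 witnesses the formula.
n0 ∉ Sat(EF (r ∧ t ∨ r ∨ AX (r ∧ t))).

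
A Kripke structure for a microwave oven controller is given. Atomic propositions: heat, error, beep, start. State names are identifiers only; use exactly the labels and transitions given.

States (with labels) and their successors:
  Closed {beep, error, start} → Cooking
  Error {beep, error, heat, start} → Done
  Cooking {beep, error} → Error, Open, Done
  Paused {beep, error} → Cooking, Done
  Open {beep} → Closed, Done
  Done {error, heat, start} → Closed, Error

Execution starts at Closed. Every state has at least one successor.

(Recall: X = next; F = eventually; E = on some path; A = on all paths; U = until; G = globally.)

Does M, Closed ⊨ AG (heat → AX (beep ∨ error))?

States satisfying heat → AX (beep ∨ error): {Closed, Error, Cooking, Paused, Open, Done}.
States satisfying AG (heat → AX (beep ∨ error)): {Closed, Error, Cooking, Paused, Open, Done}.
Every state reachable from Closed satisfies heat → AX (beep ∨ error).
Closed ∈ Sat(AG (heat → AX (beep ∨ error))).

Satisfied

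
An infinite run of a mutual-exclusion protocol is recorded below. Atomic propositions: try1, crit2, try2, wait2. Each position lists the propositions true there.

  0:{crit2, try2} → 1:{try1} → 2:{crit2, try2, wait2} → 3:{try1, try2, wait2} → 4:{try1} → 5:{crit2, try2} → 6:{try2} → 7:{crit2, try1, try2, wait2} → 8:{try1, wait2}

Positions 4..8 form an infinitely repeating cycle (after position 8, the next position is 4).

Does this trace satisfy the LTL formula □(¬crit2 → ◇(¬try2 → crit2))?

¬crit2 → ◇(¬try2 → crit2) holds at every position 0..8, and those are all positions ever visited, so □(¬crit2 → ◇(¬try2 → crit2)) holds.
Positions where ¬crit2 holds: 1, 3, 4, 6, 8.
Check ◇(¬try2 → crit2) at each: 1→ok, 3→ok, 4→ok, 6→ok, 8→ok.

Satisfied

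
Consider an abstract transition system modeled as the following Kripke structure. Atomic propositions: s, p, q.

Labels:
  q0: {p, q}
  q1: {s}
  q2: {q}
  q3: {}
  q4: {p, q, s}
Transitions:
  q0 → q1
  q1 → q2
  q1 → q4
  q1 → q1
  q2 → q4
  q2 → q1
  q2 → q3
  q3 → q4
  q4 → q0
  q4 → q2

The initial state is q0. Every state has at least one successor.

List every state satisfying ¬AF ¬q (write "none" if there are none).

States satisfying ¬q: {q1, q3}.
States satisfying AF ¬q: {q0, q1, q3}.
States satisfying ¬AF ¬q: {q2, q4}.

{q2, q4}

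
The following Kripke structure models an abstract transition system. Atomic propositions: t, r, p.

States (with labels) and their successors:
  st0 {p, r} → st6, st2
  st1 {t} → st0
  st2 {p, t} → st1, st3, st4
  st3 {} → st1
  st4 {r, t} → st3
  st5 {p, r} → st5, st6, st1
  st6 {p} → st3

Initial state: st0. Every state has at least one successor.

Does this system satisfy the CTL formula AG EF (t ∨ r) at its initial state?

Satisfied

States satisfying EF (t ∨ r): {st0, st1, st2, st3, st4, st5, st6}.
States satisfying AG EF (t ∨ r): {st0, st1, st2, st3, st4, st5, st6}.
Every state reachable from st0 satisfies EF (t ∨ r).
st0 ∈ Sat(AG EF (t ∨ r)).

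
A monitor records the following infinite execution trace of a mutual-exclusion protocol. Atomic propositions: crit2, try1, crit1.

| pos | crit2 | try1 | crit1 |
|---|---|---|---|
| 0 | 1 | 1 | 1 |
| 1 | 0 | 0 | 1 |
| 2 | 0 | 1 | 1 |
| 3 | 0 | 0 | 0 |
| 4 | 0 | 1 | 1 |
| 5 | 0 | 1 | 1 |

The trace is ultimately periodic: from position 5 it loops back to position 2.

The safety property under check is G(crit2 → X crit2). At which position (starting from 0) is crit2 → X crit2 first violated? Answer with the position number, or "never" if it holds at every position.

At position 0 the labels are {crit1, crit2, try1} and the next position 1 has {crit1}, so crit2 → X crit2 is false there. This is the first violation.

0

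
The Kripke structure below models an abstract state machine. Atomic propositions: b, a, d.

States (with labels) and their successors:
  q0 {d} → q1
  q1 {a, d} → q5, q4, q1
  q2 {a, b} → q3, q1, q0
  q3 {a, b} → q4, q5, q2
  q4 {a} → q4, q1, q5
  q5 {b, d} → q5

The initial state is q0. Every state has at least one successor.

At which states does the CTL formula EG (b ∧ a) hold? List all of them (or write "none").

States satisfying b ∧ a: {q2, q3}.
States satisfying EG (b ∧ a): {q2, q3}.

{q2, q3}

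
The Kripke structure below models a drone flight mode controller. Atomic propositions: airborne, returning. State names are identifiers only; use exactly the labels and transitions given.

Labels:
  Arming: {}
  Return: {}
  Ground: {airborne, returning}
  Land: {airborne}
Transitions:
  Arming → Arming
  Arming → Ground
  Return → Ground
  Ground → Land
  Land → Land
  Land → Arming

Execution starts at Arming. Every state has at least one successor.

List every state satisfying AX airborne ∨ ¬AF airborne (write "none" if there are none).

States satisfying airborne: {Ground, Land}.
States satisfying AX airborne: {Return, Ground}.
States satisfying AF airborne: {Return, Ground, Land}.
States satisfying ¬AF airborne: {Arming}.
States satisfying AX airborne ∨ ¬AF airborne: {Arming, Return, Ground}.

{Arming, Return, Ground}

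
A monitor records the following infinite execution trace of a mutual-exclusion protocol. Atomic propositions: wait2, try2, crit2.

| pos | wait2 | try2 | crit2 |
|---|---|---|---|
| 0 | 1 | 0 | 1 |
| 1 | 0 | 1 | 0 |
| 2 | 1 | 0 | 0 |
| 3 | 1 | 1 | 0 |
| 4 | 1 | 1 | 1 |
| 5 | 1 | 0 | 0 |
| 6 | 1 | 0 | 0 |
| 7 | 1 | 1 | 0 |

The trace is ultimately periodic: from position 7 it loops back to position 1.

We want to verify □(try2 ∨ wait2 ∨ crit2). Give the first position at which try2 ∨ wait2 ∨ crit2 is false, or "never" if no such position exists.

never

try2 ∨ wait2 ∨ crit2 holds at every position 0..7, and those are all the positions the trace ever visits, so the invariant □(try2 ∨ wait2 ∨ crit2) is never violated.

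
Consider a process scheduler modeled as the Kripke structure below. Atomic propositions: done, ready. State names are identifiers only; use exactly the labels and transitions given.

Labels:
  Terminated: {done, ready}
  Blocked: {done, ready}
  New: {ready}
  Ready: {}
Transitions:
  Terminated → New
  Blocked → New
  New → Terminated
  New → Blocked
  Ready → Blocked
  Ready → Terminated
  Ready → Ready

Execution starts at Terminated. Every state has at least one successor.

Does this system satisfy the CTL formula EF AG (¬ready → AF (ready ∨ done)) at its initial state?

States satisfying AG (¬ready → AF (ready ∨ done)): {Terminated, Blocked, New}.
States satisfying EF AG (¬ready → AF (ready ∨ done)): {Terminated, Blocked, New, Ready}.
Some path from Terminated reaches a state where AG (¬ready → AF (ready ∨ done)) holds.
Terminated ∈ Sat(EF AG (¬ready → AF (ready ∨ done))).

Holds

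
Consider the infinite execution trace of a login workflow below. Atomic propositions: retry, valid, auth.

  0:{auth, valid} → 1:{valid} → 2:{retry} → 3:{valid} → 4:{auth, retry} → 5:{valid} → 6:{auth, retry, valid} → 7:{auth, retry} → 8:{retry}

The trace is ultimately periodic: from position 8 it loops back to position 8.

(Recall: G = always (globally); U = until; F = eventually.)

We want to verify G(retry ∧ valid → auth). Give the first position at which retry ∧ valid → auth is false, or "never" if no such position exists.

retry ∧ valid → auth holds at every position 0..8, and those are all the positions the trace ever visits, so the invariant G(retry ∧ valid → auth) is never violated.

never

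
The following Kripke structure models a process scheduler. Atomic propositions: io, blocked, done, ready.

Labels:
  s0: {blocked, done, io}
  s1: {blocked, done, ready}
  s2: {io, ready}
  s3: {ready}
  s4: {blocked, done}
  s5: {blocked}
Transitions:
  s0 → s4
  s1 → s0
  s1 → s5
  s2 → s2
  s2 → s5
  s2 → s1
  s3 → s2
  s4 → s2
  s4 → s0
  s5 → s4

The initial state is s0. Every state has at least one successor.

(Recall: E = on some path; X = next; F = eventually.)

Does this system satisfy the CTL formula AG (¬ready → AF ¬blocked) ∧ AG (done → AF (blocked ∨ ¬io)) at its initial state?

No

States satisfying ¬ready → AF ¬blocked: {s1, s2, s3}.
States satisfying AG (¬ready → AF ¬blocked): ∅.
States satisfying done → AF (blocked ∨ ¬io): {s0, s1, s2, s3, s4, s5}.
States satisfying AG (done → AF (blocked ∨ ¬io)): {s0, s1, s2, s3, s4, s5}.
States satisfying AG (¬ready → AF ¬blocked) ∧ AG (done → AF (blocked ∨ ¬io)): ∅.
s0 ∉ Sat(AG (¬ready → AF ¬blocked) ∧ AG (done → AF (blocked ∨ ¬io))).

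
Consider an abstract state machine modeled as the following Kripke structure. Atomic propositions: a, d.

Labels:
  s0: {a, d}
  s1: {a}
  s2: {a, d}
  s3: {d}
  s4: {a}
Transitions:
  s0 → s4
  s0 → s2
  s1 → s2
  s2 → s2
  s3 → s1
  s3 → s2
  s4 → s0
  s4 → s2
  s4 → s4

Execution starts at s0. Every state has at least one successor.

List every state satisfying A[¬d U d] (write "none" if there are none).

States satisfying ¬d: {s1, s4}.
States satisfying d: {s0, s2, s3}.
States satisfying A[¬d U d]: {s0, s1, s2, s3}.

{s0, s1, s2, s3}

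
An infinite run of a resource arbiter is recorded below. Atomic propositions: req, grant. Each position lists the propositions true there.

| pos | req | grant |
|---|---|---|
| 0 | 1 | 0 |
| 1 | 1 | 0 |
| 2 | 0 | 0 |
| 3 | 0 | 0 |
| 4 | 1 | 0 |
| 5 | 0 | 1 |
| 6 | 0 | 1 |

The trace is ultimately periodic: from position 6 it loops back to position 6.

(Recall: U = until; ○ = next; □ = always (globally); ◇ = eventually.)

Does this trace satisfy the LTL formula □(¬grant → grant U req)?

No

¬grant → grant U req must hold at every position from 0 onward. It fails at position 2, so □(¬grant → grant U req) is false.
Positions where ¬grant holds: 0, 1, 2, 3, 4.
Check grant U req at each: 0→ok, 1→ok, 2→fails, 3→fails, 4→ok.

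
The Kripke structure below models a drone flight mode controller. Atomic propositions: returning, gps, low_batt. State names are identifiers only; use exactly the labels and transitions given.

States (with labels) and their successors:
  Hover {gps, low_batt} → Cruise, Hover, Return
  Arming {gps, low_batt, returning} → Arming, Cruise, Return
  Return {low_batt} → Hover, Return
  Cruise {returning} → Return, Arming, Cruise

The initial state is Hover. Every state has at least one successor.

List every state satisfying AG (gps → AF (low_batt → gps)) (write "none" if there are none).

{Hover, Arming, Return, Cruise}

States satisfying gps → AF (low_batt → gps): {Hover, Arming, Return, Cruise}.
States satisfying AG (gps → AF (low_batt → gps)): {Hover, Arming, Return, Cruise}.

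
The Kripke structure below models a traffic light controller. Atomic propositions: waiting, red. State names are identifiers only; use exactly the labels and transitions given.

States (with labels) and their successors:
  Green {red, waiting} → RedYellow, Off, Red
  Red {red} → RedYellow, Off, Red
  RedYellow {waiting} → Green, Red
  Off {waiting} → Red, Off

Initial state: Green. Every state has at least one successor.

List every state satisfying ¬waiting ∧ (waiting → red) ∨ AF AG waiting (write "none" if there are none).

States satisfying ¬waiting: {Red}.
States satisfying waiting → red: {Green, Red}.
States satisfying ¬waiting ∧ (waiting → red): {Red}.
States satisfying AG waiting: ∅.
States satisfying AF AG waiting: ∅.
States satisfying ¬waiting ∧ (waiting → red) ∨ AF AG waiting: {Red}.

{Red}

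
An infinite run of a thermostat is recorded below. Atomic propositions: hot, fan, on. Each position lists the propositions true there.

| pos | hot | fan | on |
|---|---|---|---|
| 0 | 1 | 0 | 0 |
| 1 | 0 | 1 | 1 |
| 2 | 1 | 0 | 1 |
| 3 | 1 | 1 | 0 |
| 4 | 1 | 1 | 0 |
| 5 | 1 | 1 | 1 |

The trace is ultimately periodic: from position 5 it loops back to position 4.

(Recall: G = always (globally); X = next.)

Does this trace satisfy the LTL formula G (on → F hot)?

Satisfied

on → F hot holds at every position 0..5, and those are all positions ever visited, so G (on → F hot) holds.
Positions where on holds: 1, 2, 5.
Check F hot at each: 1→ok, 2→ok, 5→ok.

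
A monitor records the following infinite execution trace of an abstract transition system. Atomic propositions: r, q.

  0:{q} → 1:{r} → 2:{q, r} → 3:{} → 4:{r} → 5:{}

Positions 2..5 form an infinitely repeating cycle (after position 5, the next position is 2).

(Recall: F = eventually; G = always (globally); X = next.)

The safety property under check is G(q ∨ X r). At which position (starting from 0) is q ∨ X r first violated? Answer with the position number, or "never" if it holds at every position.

Check q ∨ X r at each position in order: 0 ✓, 1 ✓, 2 ✓, 3 ✓.
At position 4 the labels are {r} and the next position 5 has {}, so q ∨ X r is false there. This is the first violation.

4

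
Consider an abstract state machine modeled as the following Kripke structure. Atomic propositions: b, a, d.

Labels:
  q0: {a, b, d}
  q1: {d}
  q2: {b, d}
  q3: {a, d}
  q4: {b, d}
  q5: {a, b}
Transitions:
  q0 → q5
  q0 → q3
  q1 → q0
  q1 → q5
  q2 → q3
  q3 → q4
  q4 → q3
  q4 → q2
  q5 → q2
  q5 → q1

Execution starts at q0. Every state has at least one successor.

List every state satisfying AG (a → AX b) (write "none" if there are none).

{q2, q3, q4}

States satisfying a → AX b: {q1, q2, q3, q4}.
States satisfying AG (a → AX b): {q2, q3, q4}.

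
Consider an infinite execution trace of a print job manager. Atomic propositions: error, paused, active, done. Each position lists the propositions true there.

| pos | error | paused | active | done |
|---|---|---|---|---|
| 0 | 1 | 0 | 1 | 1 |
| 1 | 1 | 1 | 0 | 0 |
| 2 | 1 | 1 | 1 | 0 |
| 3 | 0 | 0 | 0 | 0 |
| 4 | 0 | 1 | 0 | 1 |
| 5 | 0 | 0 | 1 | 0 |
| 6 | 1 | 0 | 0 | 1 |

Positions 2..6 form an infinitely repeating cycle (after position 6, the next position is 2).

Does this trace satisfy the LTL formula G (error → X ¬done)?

error → X ¬done holds at every position 0..6, and those are all positions ever visited, so G (error → X ¬done) holds.
Positions where error holds: 0, 1, 2, 6.
Check X ¬done at each: 0→ok, 1→ok, 2→ok, 6→ok.

Yes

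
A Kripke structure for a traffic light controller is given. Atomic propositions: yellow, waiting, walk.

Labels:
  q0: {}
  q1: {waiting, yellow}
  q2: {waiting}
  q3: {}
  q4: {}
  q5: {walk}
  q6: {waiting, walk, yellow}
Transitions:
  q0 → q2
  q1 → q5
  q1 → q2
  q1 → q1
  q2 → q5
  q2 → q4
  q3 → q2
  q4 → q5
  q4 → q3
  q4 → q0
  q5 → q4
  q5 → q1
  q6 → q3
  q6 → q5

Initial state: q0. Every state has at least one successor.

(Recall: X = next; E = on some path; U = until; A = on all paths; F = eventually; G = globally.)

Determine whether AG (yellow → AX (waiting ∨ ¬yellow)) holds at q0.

States satisfying yellow → AX (waiting ∨ ¬yellow): {q0, q1, q2, q3, q4, q5, q6}.
States satisfying AG (yellow → AX (waiting ∨ ¬yellow)): {q0, q1, q2, q3, q4, q5, q6}.
Every state reachable from q0 satisfies yellow → AX (waiting ∨ ¬yellow).
q0 ∈ Sat(AG (yellow → AX (waiting ∨ ¬yellow))).

Holds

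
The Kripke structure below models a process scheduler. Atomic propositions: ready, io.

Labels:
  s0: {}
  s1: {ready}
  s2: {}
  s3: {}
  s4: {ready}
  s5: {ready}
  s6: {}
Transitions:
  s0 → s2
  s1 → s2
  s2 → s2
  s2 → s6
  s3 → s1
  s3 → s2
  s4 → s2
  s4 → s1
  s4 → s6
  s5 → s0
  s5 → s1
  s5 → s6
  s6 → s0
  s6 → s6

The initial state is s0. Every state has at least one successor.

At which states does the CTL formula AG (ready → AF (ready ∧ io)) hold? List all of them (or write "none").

{s0, s2, s6}

States satisfying ready → AF (ready ∧ io): {s0, s2, s3, s6}.
States satisfying AG (ready → AF (ready ∧ io)): {s0, s2, s6}.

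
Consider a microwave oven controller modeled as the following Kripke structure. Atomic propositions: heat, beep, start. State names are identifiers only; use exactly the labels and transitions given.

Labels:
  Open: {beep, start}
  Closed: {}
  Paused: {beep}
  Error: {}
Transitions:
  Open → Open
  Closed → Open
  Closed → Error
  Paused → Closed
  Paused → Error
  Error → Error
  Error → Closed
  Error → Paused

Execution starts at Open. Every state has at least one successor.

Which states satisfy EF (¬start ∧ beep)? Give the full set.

{Closed, Paused, Error}

States satisfying ¬start ∧ beep: {Paused}.
States satisfying EF (¬start ∧ beep): {Closed, Paused, Error}.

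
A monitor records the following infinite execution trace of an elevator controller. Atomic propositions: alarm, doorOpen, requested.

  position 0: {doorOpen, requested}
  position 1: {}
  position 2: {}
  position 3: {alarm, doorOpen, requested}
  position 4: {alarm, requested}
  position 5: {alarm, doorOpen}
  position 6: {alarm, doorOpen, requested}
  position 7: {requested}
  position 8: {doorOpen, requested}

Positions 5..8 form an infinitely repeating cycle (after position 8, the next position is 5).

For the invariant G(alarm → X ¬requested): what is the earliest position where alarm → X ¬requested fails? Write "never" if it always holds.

3

Check alarm → X ¬requested at each position in order: 0 ✓, 1 ✓, 2 ✓.
At position 3 the labels are {alarm, doorOpen, requested} and the next position 4 has {alarm, requested}, so alarm → X ¬requested is false there. This is the first violation.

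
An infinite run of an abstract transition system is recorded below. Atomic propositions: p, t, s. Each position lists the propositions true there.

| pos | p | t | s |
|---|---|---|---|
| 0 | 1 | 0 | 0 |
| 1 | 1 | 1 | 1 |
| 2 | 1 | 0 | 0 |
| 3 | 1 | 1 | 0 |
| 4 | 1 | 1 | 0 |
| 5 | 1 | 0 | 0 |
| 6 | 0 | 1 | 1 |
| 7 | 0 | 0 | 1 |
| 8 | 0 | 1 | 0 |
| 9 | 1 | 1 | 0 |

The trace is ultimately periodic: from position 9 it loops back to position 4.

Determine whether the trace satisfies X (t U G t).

No

The position after 0 is 1; t U G t is false there.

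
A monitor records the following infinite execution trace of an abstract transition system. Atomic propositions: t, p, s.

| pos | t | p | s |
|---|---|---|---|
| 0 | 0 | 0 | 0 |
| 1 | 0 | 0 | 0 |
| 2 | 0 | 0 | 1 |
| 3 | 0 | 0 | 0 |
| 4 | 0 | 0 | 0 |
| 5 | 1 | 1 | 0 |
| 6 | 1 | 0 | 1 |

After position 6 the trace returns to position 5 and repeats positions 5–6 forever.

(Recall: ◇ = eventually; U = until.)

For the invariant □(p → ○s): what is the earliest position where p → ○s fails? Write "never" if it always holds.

never

p → ○s holds at every position 0..6, and those are all the positions the trace ever visits, so the invariant □(p → ○s) is never violated.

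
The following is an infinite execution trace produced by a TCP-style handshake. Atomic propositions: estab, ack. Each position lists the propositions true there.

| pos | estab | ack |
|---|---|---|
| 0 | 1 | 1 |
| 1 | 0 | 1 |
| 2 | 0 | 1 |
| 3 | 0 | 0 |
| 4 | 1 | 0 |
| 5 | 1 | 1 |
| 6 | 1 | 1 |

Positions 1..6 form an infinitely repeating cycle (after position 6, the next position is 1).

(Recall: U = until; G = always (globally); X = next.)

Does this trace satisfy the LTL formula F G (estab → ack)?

Does not hold

G (estab → ack) is false at every position 0..6, so it never becomes true and F G (estab → ack) fails.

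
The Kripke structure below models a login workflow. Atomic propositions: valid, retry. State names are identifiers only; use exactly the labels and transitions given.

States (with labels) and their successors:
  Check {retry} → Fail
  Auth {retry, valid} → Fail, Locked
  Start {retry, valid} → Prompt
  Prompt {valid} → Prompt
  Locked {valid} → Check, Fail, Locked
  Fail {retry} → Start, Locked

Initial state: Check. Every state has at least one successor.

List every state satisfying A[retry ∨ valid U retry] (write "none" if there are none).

States satisfying retry ∨ valid: {Check, Auth, Start, Prompt, Locked, Fail}.
States satisfying retry: {Check, Auth, Start, Fail}.
States satisfying A[retry ∨ valid U retry]: {Check, Auth, Start, Fail}.

{Check, Auth, Start, Fail}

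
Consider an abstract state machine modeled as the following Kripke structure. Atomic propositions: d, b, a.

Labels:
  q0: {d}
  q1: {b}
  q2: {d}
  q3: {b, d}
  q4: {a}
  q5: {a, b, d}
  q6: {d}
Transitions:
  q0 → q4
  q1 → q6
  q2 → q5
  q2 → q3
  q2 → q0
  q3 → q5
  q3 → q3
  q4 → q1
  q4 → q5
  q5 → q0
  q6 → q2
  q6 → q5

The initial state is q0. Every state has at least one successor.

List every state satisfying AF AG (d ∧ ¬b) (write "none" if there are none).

none

States satisfying AG (d ∧ ¬b): ∅.
States satisfying AF AG (d ∧ ¬b): ∅.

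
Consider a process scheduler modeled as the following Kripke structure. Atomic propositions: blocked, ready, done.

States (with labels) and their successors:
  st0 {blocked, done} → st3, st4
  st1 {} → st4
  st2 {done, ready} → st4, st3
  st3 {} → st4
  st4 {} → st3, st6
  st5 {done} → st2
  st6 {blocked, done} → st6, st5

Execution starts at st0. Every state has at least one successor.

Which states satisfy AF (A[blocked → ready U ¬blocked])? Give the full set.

{st0, st1, st2, st3, st4, st5}

States satisfying A[blocked → ready U ¬blocked]: {st1, st2, st3, st4, st5}.
States satisfying AF (A[blocked → ready U ¬blocked]): {st0, st1, st2, st3, st4, st5}.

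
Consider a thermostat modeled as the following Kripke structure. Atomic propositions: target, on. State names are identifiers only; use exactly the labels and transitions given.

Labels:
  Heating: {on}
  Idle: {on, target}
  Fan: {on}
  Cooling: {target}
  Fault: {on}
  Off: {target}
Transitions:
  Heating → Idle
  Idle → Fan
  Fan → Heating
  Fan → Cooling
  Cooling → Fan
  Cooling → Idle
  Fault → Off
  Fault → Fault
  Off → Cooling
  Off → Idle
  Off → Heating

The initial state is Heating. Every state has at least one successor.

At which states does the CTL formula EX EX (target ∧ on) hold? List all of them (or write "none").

{Fan, Fault, Off}

States satisfying EX (target ∧ on): {Heating, Cooling, Off}.
States satisfying EX EX (target ∧ on): {Fan, Fault, Off}.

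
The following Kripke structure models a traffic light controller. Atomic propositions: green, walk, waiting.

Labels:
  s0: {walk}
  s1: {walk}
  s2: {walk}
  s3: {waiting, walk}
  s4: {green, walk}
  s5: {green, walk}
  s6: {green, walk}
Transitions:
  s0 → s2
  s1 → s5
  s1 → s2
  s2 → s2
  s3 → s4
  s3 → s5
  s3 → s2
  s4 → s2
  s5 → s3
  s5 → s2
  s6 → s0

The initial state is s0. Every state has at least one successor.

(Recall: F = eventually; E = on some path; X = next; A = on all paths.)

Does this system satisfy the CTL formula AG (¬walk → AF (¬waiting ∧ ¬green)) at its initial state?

States satisfying ¬walk → AF (¬waiting ∧ ¬green): {s0, s1, s2, s3, s4, s5, s6}.
States satisfying AG (¬walk → AF (¬waiting ∧ ¬green)): {s0, s1, s2, s3, s4, s5, s6}.
Every state reachable from s0 satisfies ¬walk → AF (¬waiting ∧ ¬green).
s0 ∈ Sat(AG (¬walk → AF (¬waiting ∧ ¬green))).

Yes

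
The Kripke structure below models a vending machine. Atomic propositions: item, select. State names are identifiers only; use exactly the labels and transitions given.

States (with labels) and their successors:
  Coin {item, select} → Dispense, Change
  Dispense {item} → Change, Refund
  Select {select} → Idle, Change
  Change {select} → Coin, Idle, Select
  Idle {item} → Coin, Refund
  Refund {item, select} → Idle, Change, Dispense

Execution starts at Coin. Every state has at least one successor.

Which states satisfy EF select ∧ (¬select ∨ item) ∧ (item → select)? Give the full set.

States satisfying select: {Coin, Select, Change, Refund}.
States satisfying EF select: {Coin, Dispense, Select, Change, Idle, Refund}.
States satisfying ¬select: {Dispense, Idle}.
States satisfying ¬select ∨ item: {Coin, Dispense, Idle, Refund}.
States satisfying item → select: {Coin, Select, Change, Refund}.
States satisfying (¬select ∨ item) ∧ (item → select): {Coin, Refund}.
States satisfying EF select ∧ (¬select ∨ item) ∧ (item → select): {Coin, Refund}.

{Coin, Refund}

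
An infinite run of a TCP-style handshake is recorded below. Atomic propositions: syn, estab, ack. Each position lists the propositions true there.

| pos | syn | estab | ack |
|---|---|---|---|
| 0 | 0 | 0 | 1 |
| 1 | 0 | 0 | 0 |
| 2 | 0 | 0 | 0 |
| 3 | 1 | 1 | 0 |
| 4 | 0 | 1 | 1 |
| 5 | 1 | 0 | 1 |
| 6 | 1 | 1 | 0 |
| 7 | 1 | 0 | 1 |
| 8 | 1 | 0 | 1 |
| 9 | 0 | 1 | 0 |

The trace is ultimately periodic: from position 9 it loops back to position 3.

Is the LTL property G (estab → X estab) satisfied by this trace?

estab → X estab must hold at every position from 0 onward. It fails at position 4, so G (estab → X estab) is false.
Positions where estab holds: 3, 4, 6, 9.
Check X estab at each: 3→ok, 4→fails, 6→fails, 9→ok.

No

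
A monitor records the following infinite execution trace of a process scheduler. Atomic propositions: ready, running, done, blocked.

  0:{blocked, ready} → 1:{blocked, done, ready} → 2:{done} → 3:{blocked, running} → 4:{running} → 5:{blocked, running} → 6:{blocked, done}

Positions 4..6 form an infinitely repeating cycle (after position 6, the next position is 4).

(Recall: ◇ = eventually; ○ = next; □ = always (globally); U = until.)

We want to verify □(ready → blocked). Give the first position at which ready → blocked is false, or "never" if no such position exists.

ready → blocked holds at every position 0..6, and those are all the positions the trace ever visits, so the invariant □(ready → blocked) is never violated.

never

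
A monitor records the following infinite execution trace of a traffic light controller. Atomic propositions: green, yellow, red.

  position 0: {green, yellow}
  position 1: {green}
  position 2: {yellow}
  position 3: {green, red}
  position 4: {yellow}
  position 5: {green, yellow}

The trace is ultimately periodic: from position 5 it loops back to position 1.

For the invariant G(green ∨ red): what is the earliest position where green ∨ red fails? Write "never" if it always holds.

2

Check green ∨ red at each position in order: 0 ✓, 1 ✓.
At position 2 the labels are {yellow}, so green ∨ red is false there. This is the first violation.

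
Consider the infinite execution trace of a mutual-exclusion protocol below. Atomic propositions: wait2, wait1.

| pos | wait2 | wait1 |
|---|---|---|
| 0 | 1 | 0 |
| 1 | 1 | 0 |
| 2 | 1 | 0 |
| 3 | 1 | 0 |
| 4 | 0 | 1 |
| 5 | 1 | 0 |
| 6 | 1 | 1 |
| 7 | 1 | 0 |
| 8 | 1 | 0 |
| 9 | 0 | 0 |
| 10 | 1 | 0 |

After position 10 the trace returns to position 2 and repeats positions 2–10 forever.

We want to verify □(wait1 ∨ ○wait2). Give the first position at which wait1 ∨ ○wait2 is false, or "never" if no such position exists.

Check wait1 ∨ ○wait2 at each position in order: 0 ✓, 1 ✓, 2 ✓.
At position 3 the labels are {wait2} and the next position 4 has {wait1}, so wait1 ∨ ○wait2 is false there. This is the first violation.

3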